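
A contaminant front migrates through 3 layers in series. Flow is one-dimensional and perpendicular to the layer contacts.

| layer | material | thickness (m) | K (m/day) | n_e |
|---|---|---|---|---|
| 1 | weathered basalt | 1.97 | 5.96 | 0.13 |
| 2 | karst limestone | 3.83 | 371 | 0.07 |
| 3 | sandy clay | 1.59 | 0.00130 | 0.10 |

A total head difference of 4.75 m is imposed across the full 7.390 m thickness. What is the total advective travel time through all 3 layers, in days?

With flow normal to the layers, continuity requires the same specific discharge q through every layer.
Σ(b_i/K_i) = 1.97/5.96 + 3.83/371 + 1.59/0.00130 = 1223 d.
q = Δh / Σ(b_i/K_i) = 4.75 / 1223 = 0.003883 m/day.
In each layer the seepage velocity is v_i = q/n_i, so the layer transit time is t_i = b_i·n_i / q:
  layer 1 (weathered basalt): t_1 = 1.97 × 0.13 / 0.003883 = 65.96 d
  layer 2 (karst limestone): t_2 = 3.83 × 0.07 / 0.003883 = 69.05 d
  layer 3 (sandy clay): t_3 = 1.59 × 0.10 / 0.003883 = 40.95 d
Total t = Σ t_i = 176.0 days.

176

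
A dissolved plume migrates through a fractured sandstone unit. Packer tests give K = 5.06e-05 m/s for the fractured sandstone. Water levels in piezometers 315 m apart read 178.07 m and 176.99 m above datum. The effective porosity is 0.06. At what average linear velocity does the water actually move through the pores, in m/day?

Convert K: 5.06e-05 m/s × 86400 = 4.372 m/day.
Hydraulic gradient i = (178.07 − 176.99) / 315 = 1.08 / 315 = 0.003429.
Darcy flux q = K · i = 4.372 × 0.003429 = 0.01499 m/day.
Seepage velocity v = q / n_e = 0.01499 / 0.06 = 0.2498 m/day.

0.250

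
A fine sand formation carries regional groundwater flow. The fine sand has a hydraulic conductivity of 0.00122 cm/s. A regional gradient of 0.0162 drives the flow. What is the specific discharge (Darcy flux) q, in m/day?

Convert K: 0.00122 cm/s × 864 = 1.054 m/day.
Hydraulic gradient i = 0.0162.
Specific discharge q = K · i = 1.054 × 0.01620 = 0.01708 m/day.

0.0171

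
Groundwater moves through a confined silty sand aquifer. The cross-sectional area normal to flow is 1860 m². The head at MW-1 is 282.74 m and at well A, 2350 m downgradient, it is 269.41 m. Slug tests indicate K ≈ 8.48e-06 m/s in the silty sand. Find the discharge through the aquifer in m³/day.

Convert K: 8.48e-06 m/s × 86400 = 0.7327 m/day.
Hydraulic gradient i = (282.74 − 269.41) / 2350 = 13.33 / 2350 = 0.005672.
Darcy's law: Q = K · A · i = 0.7327 × 1860 × 0.005672 = 7.730 m³/day.

7.73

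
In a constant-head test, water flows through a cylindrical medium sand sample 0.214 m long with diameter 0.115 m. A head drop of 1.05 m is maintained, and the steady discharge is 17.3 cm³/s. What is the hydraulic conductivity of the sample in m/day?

29.3

Cross-sectional area A = π·(d/2)² = π × (0.115/2)² = 0.01039 m².
Convert discharge: 17.3 cm³/s = 1.730e-05 m³/s.
Darcy's law rearranged: K = Q·L / (A·Δh) = 1.730e-05 × 0.214 / (0.01039 × 1.05) = 0.0003395 m/s = 29.33 m/day.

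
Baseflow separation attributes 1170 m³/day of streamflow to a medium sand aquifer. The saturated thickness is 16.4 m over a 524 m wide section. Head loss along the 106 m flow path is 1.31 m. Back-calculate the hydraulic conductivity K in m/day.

11.0

Cross-sectional area A = 524 × 16.4 = 8594 m².
Hydraulic gradient i = Δh / L = 1.31 / 106 = 0.01236.
From Q = K·A·i, K = Q / (A·i) = 1170 / (8594 × 0.01236) = 11.02 m/day.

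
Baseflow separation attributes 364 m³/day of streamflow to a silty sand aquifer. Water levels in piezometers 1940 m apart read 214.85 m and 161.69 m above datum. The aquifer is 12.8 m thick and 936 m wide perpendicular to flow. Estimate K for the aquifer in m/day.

Cross-sectional area A = 936 × 12.8 = 11981 m².
Hydraulic gradient i = (214.85 − 161.69) / 1940 = 53.16 / 1940 = 0.02740.
From Q = K·A·i, K = Q / (A·i) = 364 / (11981 × 0.02740) = 1.109 m/day.

1.11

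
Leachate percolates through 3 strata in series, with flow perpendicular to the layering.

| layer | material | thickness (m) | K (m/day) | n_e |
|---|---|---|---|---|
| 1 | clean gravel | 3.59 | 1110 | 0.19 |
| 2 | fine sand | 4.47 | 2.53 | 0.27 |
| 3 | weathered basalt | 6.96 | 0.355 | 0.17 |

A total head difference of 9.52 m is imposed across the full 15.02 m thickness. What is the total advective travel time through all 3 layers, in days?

6.90

With flow normal to the layers, continuity requires the same specific discharge q through every layer.
Σ(b_i/K_i) = 3.59/1110 + 4.47/2.53 + 6.96/0.355 = 21.38 d.
q = Δh / Σ(b_i/K_i) = 9.52 / 21.38 = 0.4454 m/day.
In each layer the seepage velocity is v_i = q/n_i, so the layer transit time is t_i = b_i·n_i / q:
  layer 1 (clean gravel): t_1 = 3.59 × 0.19 / 0.4454 = 1.532 d
  layer 2 (fine sand): t_2 = 4.47 × 0.27 / 0.4454 = 2.710 d
  layer 3 (weathered basalt): t_3 = 6.96 × 0.17 / 0.4454 = 2.657 d
Total t = Σ t_i = 6.898 days.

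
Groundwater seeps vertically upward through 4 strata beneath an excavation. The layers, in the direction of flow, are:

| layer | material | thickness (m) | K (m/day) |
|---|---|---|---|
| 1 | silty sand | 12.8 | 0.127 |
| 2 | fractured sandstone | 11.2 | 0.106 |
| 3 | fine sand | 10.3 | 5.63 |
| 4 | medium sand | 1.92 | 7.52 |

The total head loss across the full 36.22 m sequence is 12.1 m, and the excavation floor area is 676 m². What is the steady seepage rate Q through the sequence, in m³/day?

Flow is perpendicular to layering, so the layers act in series and the equivalent K is the thickness-weighted harmonic mean.
Total thickness L = 12.8 + 11.2 + 10.3 + 1.92 = 36.22 m.
Σ(b_i/K_i) = 12.8/0.127 + 11.2/0.106 + 10.3/5.63 + 1.92/7.52 = 208.5 d.
K_eq = L / Σ(b_i/K_i) = 36.22 / 208.5 = 0.1737 m/day.
Q = K_eq · A · (Δh/L) = 0.1737 × 676 × (12.1/36.22) = 39.22 m³/day.

39.2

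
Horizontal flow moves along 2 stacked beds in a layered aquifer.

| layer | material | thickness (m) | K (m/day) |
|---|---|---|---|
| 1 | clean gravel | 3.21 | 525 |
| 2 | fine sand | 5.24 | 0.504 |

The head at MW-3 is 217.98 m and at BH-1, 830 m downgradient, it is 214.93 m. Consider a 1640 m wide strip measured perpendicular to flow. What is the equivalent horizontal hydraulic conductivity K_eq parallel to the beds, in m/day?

Flow is parallel to layering, so each bed carries its own Darcy discharge and the transmissivities add.
Σ(K_i·b_i) = 525×3.21 + 0.504×5.24 = 1688 m²/day.
Total thickness b = 8.450 m, so K_eq = Σ(K_i·b_i)/b = 199.8 m/day.

200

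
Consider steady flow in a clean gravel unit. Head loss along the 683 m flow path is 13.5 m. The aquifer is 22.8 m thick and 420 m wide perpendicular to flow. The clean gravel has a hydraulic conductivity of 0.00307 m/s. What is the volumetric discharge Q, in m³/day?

50200

Convert K: 0.00307 m/s × 86400 = 265.2 m/day.
Cross-sectional area A = 420 × 22.8 = 9576 m².
Hydraulic gradient i = Δh / L = 13.5 / 683 = 0.01977.
Darcy's law: Q = K · A · i = 265.2 × 9576 × 0.01977 = 50205 m³/day.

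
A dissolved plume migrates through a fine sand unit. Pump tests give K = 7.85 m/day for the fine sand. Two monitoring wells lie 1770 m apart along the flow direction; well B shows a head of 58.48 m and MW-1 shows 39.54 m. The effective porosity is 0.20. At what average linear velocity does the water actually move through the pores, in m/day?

Hydraulic gradient i = (58.48 − 39.54) / 1770 = 18.94 / 1770 = 0.01070.
Darcy flux q = K · i = 7.850 × 0.01070 = 0.08400 m/day.
Seepage velocity v = q / n_e = 0.08400 / 0.20 = 0.4200 m/day.

0.420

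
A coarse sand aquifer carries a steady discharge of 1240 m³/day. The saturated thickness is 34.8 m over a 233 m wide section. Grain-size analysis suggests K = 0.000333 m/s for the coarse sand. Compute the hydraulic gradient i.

Convert K: 0.000333 m/s × 86400 = 28.77 m/day.
Cross-sectional area A = 233 × 34.8 = 8108 m².
From Q = K·A·i, i = Q / (K·A) = 1240 / (28.77 × 8108) = 0.005315.

0.00532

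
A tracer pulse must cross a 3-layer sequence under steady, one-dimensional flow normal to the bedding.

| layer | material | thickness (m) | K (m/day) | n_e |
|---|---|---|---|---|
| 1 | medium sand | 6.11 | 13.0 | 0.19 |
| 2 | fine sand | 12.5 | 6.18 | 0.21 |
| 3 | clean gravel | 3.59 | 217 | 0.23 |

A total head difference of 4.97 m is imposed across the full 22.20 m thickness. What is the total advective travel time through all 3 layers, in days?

2.33

With flow normal to the layers, continuity requires the same specific discharge q through every layer.
Σ(b_i/K_i) = 6.11/13.0 + 12.5/6.18 + 3.59/217 = 2.509 d.
q = Δh / Σ(b_i/K_i) = 4.97 / 2.509 = 1.981 m/day.
In each layer the seepage velocity is v_i = q/n_i, so the layer transit time is t_i = b_i·n_i / q:
  layer 1 (medium sand): t_1 = 6.11 × 0.19 / 1.981 = 0.5861 d
  layer 2 (fine sand): t_2 = 12.5 × 0.21 / 1.981 = 1.325 d
  layer 3 (clean gravel): t_3 = 3.59 × 0.23 / 1.981 = 0.4169 d
Total t = Σ t_i = 2.328 days.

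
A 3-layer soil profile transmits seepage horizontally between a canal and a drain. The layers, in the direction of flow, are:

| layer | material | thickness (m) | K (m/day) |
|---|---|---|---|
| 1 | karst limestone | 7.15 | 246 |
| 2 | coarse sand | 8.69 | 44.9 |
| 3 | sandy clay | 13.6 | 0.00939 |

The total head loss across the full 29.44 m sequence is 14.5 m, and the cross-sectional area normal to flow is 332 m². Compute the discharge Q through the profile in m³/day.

Flow is perpendicular to layering, so the layers act in series and the equivalent K is the thickness-weighted harmonic mean.
Total thickness L = 7.15 + 8.69 + 13.6 = 29.44 m.
Σ(b_i/K_i) = 7.15/246 + 8.69/44.9 + 13.6/0.00939 = 1449 d.
K_eq = L / Σ(b_i/K_i) = 29.44 / 1449 = 0.02032 m/day.
Q = K_eq · A · (Δh/L) = 0.02032 × 332 × (14.5/29.44) = 3.323 m³/day.

3.32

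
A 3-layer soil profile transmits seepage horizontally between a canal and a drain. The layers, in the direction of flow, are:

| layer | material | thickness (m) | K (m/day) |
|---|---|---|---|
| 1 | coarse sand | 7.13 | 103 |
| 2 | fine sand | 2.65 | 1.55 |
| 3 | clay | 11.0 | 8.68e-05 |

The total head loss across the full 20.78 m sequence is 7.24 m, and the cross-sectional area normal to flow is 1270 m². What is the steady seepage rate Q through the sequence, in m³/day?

Flow is perpendicular to layering, so the layers act in series and the equivalent K is the thickness-weighted harmonic mean.
Total thickness L = 7.13 + 2.65 + 11.0 = 20.78 m.
Σ(b_i/K_i) = 7.13/103 + 2.65/1.55 + 11.0/8.68e-05 = 1.267e+05 d.
K_eq = L / Σ(b_i/K_i) = 20.78 / 1.267e+05 = 0.0001640 m/day.
Q = K_eq · A · (Δh/L) = 0.0001640 × 1270 × (7.24/20.78) = 0.07255 m³/day.

0.0726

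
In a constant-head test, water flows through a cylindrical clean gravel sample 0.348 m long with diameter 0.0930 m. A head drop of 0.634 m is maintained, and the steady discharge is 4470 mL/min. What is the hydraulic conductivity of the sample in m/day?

Cross-sectional area A = π·(d/2)² = π × (0.0930/2)² = 0.006793 m².
Convert discharge: 4470 mL/min = 7.450e-05 m³/s.
Darcy's law rearranged: K = Q·L / (A·Δh) = 7.450e-05 × 0.348 / (0.006793 × 0.634) = 0.006020 m/s = 520.1 m/day.

520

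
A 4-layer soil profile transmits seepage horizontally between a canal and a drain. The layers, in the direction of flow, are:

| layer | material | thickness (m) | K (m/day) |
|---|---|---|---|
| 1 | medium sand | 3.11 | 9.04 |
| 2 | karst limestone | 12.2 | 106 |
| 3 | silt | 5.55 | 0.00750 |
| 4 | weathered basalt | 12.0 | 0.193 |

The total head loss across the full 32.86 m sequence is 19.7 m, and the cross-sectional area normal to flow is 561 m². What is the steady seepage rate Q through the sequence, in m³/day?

13.8

Flow is perpendicular to layering, so the layers act in series and the equivalent K is the thickness-weighted harmonic mean.
Total thickness L = 3.11 + 12.2 + 5.55 + 12.0 = 32.86 m.
Σ(b_i/K_i) = 3.11/9.04 + 12.2/106 + 5.55/0.00750 + 12.0/0.193 = 802.6 d.
K_eq = L / Σ(b_i/K_i) = 32.86 / 802.6 = 0.04094 m/day.
Q = K_eq · A · (Δh/L) = 0.04094 × 561 × (19.7/32.86) = 13.77 m³/day.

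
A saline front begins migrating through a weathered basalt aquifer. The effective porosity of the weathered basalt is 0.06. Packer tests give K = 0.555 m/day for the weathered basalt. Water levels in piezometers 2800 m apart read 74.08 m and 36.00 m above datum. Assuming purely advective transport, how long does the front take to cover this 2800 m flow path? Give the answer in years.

60.9

Hydraulic gradient i = (74.08 − 36.00) / 2800 = 38.08 / 2800 = 0.01360.
Darcy flux q = K · i = 0.5550 × 0.01360 = 0.007548 m/day.
Seepage velocity v = q / n_e = 0.007548 / 0.06 = 0.1258 m/day.
Travel time t = L / v = 2800 / 0.1258 = 22258 days = 60.94 years.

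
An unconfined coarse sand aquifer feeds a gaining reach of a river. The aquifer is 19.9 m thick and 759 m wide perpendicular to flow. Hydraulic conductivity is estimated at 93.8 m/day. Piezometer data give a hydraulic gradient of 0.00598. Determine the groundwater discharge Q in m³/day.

8470

Cross-sectional area A = 759 × 19.9 = 15104 m².
Hydraulic gradient i = 0.00598.
Darcy's law: Q = K · A · i = 93.80 × 15104 × 0.005980 = 8472 m³/day.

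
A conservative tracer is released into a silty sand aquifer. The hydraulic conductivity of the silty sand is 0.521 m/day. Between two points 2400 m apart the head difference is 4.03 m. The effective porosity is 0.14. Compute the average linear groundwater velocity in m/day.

0.00625

Hydraulic gradient i = Δh / L = 4.03 / 2400 = 0.001679.
Darcy flux q = K · i = 0.5210 × 0.001679 = 0.0008748 m/day.
Seepage velocity v = q / n_e = 0.0008748 / 0.14 = 0.006249 m/day.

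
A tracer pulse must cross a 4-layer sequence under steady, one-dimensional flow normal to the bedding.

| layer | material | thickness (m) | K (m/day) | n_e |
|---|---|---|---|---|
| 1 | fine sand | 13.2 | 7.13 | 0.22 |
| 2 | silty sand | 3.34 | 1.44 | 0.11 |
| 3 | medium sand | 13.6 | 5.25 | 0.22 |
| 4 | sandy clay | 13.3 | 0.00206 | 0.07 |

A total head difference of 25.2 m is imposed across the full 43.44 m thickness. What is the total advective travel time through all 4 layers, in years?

5.05

With flow normal to the layers, continuity requires the same specific discharge q through every layer.
Σ(b_i/K_i) = 13.2/7.13 + 3.34/1.44 + 13.6/5.25 + 13.3/0.00206 = 6463 d.
q = Δh / Σ(b_i/K_i) = 25.2 / 6463 = 0.003899 m/day.
In each layer the seepage velocity is v_i = q/n_i, so the layer transit time is t_i = b_i·n_i / q:
  layer 1 (fine sand): t_1 = 13.2 × 0.22 / 0.003899 = 744.8 d
  layer 2 (silty sand): t_2 = 3.34 × 0.11 / 0.003899 = 94.23 d
  layer 3 (medium sand): t_3 = 13.6 × 0.22 / 0.003899 = 767.4 d
  layer 4 (sandy clay): t_4 = 13.3 × 0.07 / 0.003899 = 238.8 d
Total t = Σ t_i = 1845 days = 5.052 years.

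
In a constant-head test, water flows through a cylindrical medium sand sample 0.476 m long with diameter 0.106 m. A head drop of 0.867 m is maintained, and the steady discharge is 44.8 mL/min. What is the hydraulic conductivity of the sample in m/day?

4.01

Cross-sectional area A = π·(d/2)² = π × (0.106/2)² = 0.008825 m².
Convert discharge: 44.8 mL/min = 7.467e-07 m³/s.
Darcy's law rearranged: K = Q·L / (A·Δh) = 7.467e-07 × 0.476 / (0.008825 × 0.867) = 4.645e-05 m/s = 4.014 m/day.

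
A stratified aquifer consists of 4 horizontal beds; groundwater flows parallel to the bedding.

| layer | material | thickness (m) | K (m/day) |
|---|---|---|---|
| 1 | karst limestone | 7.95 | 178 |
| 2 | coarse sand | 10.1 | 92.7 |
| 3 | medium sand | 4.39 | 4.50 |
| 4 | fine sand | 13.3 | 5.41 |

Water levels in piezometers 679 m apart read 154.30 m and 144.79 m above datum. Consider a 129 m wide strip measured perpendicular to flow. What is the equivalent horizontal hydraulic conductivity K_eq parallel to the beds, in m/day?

68.4

Flow is parallel to layering, so each bed carries its own Darcy discharge and the transmissivities add.
Σ(K_i·b_i) = 178×7.95 + 92.7×10.1 + 4.50×4.39 + 5.41×13.3 = 2443 m²/day.
Total thickness b = 35.74 m, so K_eq = Σ(K_i·b_i)/b = 68.36 m/day.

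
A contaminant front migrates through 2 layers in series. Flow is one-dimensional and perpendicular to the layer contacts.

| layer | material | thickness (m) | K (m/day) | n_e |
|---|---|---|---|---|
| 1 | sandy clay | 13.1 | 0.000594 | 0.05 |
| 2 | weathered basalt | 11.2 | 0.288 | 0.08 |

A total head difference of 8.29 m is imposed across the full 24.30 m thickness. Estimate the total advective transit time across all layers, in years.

11.3

With flow normal to the layers, continuity requires the same specific discharge q through every layer.
Σ(b_i/K_i) = 13.1/0.000594 + 11.2/0.288 = 22093 d.
q = Δh / Σ(b_i/K_i) = 8.29 / 22093 = 0.0003752 m/day.
In each layer the seepage velocity is v_i = q/n_i, so the layer transit time is t_i = b_i·n_i / q:
  layer 1 (sandy clay): t_1 = 13.1 × 0.05 / 0.0003752 = 1746 d
  layer 2 (weathered basalt): t_2 = 11.2 × 0.08 / 0.0003752 = 2388 d
Total t = Σ t_i = 4133 days = 11.32 years.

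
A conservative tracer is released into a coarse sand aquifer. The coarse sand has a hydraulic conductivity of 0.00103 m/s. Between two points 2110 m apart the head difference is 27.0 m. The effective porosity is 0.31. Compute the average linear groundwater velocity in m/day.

3.67

Convert K: 0.00103 m/s × 86400 = 88.99 m/day.
Hydraulic gradient i = Δh / L = 27.0 / 2110 = 0.01280.
Darcy flux q = K · i = 88.99 × 0.01280 = 1.139 m/day.
Seepage velocity v = q / n_e = 1.139 / 0.31 = 3.673 m/day.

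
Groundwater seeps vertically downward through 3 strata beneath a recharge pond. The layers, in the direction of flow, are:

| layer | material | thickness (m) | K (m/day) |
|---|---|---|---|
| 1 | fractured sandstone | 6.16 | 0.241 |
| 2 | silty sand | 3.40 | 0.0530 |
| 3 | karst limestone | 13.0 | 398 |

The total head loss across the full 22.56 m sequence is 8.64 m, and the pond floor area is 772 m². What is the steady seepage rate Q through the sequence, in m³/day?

Flow is perpendicular to layering, so the layers act in series and the equivalent K is the thickness-weighted harmonic mean.
Total thickness L = 6.16 + 3.40 + 13.0 = 22.56 m.
Σ(b_i/K_i) = 6.16/0.241 + 3.40/0.0530 + 13.0/398 = 89.74 d.
K_eq = L / Σ(b_i/K_i) = 22.56 / 89.74 = 0.2514 m/day.
Q = K_eq · A · (Δh/L) = 0.2514 × 772 × (8.64/22.56) = 74.32 m³/day.

74.3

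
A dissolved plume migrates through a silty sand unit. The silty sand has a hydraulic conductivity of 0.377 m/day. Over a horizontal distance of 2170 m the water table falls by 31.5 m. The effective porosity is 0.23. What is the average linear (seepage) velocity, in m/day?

0.0238

Hydraulic gradient i = Δh / L = 31.5 / 2170 = 0.01452.
Darcy flux q = K · i = 0.3770 × 0.01452 = 0.005473 m/day.
Seepage velocity v = q / n_e = 0.005473 / 0.23 = 0.02379 m/day.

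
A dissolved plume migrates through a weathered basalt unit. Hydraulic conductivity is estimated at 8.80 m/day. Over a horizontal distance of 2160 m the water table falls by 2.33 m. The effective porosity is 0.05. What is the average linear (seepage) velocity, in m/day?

0.190

Hydraulic gradient i = Δh / L = 2.33 / 2160 = 0.001079.
Darcy flux q = K · i = 8.800 × 0.001079 = 0.009493 m/day.
Seepage velocity v = q / n_e = 0.009493 / 0.05 = 0.1899 m/day.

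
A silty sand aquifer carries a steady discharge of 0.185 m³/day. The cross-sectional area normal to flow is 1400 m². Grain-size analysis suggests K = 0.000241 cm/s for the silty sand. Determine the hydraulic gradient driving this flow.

0.000635

Convert K: 0.000241 cm/s × 864 = 0.2082 m/day.
From Q = K·A·i, i = Q / (K·A) = 0.185 / (0.2082 × 1400) = 0.0006346.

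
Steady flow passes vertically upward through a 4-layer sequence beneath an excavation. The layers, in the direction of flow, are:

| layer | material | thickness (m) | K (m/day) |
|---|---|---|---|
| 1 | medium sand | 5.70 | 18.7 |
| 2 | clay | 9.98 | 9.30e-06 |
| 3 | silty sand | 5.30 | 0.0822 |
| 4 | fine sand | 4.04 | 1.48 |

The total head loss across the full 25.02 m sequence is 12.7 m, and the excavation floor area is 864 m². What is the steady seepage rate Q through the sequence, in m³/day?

Flow is perpendicular to layering, so the layers act in series and the equivalent K is the thickness-weighted harmonic mean.
Total thickness L = 5.70 + 9.98 + 5.30 + 4.04 = 25.02 m.
Σ(b_i/K_i) = 5.70/18.7 + 9.98/9.30e-06 + 5.30/0.0822 + 4.04/1.48 = 1.073e+06 d.
K_eq = L / Σ(b_i/K_i) = 25.02 / 1.073e+06 = 2.331e-05 m/day.
Q = K_eq · A · (Δh/L) = 2.331e-05 × 864 × (12.7/25.02) = 0.01022 m³/day.

0.0102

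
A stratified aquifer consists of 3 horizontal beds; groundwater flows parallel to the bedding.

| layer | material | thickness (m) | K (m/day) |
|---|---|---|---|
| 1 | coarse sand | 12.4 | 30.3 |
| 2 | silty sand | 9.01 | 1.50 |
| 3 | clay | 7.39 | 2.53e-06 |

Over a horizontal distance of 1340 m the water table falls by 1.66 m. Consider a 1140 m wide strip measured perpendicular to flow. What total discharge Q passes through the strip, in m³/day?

Flow is parallel to layering, so each bed carries its own Darcy discharge and the transmissivities add.
Σ(K_i·b_i) = 30.3×12.4 + 1.50×9.01 + 2.53e-06×7.39 = 389.2 m²/day.
Hydraulic gradient i = Δh / L = 1.66 / 1340 = 0.001239.
Q = Σ(K_i·b_i) · W · i = 389.2 × 1140 × 0.001239 = 549.7 m³/day.

550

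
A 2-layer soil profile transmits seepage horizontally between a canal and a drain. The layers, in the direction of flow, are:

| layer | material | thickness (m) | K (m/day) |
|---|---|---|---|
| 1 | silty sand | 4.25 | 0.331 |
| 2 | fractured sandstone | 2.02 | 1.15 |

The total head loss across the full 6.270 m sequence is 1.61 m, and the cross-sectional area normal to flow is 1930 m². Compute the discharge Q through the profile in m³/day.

Flow is perpendicular to layering, so the layers act in series and the equivalent K is the thickness-weighted harmonic mean.
Total thickness L = 4.25 + 2.02 = 6.270 m.
Σ(b_i/K_i) = 4.25/0.331 + 2.02/1.15 = 14.60 d.
K_eq = L / Σ(b_i/K_i) = 6.270 / 14.60 = 0.4296 m/day.
Q = K_eq · A · (Δh/L) = 0.4296 × 1930 × (1.61/6.270) = 212.9 m³/day.

213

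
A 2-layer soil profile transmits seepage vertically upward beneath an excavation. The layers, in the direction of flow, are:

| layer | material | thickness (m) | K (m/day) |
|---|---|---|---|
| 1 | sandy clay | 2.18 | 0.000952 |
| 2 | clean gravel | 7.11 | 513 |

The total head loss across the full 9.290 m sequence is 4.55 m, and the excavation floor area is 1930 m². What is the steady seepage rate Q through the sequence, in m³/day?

3.83

Flow is perpendicular to layering, so the layers act in series and the equivalent K is the thickness-weighted harmonic mean.
Total thickness L = 2.18 + 7.11 = 9.290 m.
Σ(b_i/K_i) = 2.18/0.000952 + 7.11/513 = 2290 d.
K_eq = L / Σ(b_i/K_i) = 9.290 / 2290 = 0.004057 m/day.
Q = K_eq · A · (Δh/L) = 0.004057 × 1930 × (4.55/9.290) = 3.835 m³/day.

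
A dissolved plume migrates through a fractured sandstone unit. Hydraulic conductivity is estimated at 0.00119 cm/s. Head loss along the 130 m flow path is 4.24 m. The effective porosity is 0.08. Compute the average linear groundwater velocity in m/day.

0.419

Convert K: 0.00119 cm/s × 864 = 1.028 m/day.
Hydraulic gradient i = Δh / L = 4.24 / 130 = 0.03262.
Darcy flux q = K · i = 1.028 × 0.03262 = 0.03353 m/day.
Seepage velocity v = q / n_e = 0.03353 / 0.08 = 0.4192 m/day.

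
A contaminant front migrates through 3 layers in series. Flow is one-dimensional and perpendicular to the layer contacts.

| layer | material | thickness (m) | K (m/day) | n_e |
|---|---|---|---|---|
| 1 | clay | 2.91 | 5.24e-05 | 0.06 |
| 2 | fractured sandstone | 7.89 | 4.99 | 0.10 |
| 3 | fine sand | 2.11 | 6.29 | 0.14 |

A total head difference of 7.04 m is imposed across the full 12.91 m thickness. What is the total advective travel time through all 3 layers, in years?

27.2

With flow normal to the layers, continuity requires the same specific discharge q through every layer.
Σ(b_i/K_i) = 2.91/5.24e-05 + 7.89/4.99 + 2.11/6.29 = 55536 d.
q = Δh / Σ(b_i/K_i) = 7.04 / 55536 = 0.0001268 m/day.
In each layer the seepage velocity is v_i = q/n_i, so the layer transit time is t_i = b_i·n_i / q:
  layer 1 (clay): t_1 = 2.91 × 0.06 / 0.0001268 = 1377 d
  layer 2 (fractured sandstone): t_2 = 7.89 × 0.10 / 0.0001268 = 6224 d
  layer 3 (fine sand): t_3 = 2.11 × 0.14 / 0.0001268 = 2330 d
Total t = Σ t_i = 9932 days = 27.19 years.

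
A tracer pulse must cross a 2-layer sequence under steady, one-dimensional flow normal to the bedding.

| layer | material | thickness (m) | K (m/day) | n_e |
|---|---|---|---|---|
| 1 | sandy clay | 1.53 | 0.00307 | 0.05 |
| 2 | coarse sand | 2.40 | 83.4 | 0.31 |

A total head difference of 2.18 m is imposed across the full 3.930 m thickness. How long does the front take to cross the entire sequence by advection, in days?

188

With flow normal to the layers, continuity requires the same specific discharge q through every layer.
Σ(b_i/K_i) = 1.53/0.00307 + 2.40/83.4 = 498.4 d.
q = Δh / Σ(b_i/K_i) = 2.18 / 498.4 = 0.004374 m/day.
In each layer the seepage velocity is v_i = q/n_i, so the layer transit time is t_i = b_i·n_i / q:
  layer 1 (sandy clay): t_1 = 1.53 × 0.05 / 0.004374 = 17.49 d
  layer 2 (coarse sand): t_2 = 2.40 × 0.31 / 0.004374 = 170.1 d
Total t = Σ t_i = 187.6 days.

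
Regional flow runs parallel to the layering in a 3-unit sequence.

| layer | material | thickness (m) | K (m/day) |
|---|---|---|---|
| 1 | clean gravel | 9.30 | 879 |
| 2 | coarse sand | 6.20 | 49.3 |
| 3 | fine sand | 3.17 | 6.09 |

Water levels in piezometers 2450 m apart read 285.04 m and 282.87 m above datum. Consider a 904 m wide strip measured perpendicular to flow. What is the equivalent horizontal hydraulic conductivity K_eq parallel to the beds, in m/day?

Flow is parallel to layering, so each bed carries its own Darcy discharge and the transmissivities add.
Σ(K_i·b_i) = 879×9.30 + 49.3×6.20 + 6.09×3.17 = 8500 m²/day.
Total thickness b = 18.67 m, so K_eq = Σ(K_i·b_i)/b = 455.3 m/day.

455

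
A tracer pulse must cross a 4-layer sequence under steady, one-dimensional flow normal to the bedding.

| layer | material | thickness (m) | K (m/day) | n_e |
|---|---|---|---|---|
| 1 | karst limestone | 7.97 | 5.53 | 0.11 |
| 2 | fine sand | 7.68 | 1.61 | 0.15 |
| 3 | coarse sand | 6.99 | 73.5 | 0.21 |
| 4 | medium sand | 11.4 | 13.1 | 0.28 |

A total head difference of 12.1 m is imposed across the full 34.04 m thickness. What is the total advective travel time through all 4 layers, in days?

3.97

With flow normal to the layers, continuity requires the same specific discharge q through every layer.
Σ(b_i/K_i) = 7.97/5.53 + 7.68/1.61 + 6.99/73.5 + 11.4/13.1 = 7.177 d.
q = Δh / Σ(b_i/K_i) = 12.1 / 7.177 = 1.686 m/day.
In each layer the seepage velocity is v_i = q/n_i, so the layer transit time is t_i = b_i·n_i / q:
  layer 1 (karst limestone): t_1 = 7.97 × 0.11 / 1.686 = 0.5200 d
  layer 2 (fine sand): t_2 = 7.68 × 0.15 / 1.686 = 0.6833 d
  layer 3 (coarse sand): t_3 = 6.99 × 0.21 / 1.686 = 0.8706 d
  layer 4 (medium sand): t_4 = 11.4 × 0.28 / 1.686 = 1.893 d
Total t = Σ t_i = 3.967 days.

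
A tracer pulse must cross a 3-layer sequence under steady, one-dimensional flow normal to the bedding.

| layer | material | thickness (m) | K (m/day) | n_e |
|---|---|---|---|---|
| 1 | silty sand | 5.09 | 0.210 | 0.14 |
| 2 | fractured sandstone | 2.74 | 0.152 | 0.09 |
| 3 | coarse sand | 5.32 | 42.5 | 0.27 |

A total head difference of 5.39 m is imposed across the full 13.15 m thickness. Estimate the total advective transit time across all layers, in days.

With flow normal to the layers, continuity requires the same specific discharge q through every layer.
Σ(b_i/K_i) = 5.09/0.210 + 2.74/0.152 + 5.32/42.5 = 42.39 d.
q = Δh / Σ(b_i/K_i) = 5.39 / 42.39 = 0.1272 m/day.
In each layer the seepage velocity is v_i = q/n_i, so the layer transit time is t_i = b_i·n_i / q:
  layer 1 (silty sand): t_1 = 5.09 × 0.14 / 0.1272 = 5.604 d
  layer 2 (fractured sandstone): t_2 = 2.74 × 0.09 / 0.1272 = 1.939 d
  layer 3 (coarse sand): t_3 = 5.32 × 0.27 / 0.1272 = 11.30 d
Total t = Σ t_i = 18.84 days.

18.8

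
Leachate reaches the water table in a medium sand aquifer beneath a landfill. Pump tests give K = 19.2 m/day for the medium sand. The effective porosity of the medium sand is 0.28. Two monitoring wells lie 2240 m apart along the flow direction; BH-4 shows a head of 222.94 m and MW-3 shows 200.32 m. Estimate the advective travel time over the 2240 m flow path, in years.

8.86

Hydraulic gradient i = (222.94 − 200.32) / 2240 = 22.62 / 2240 = 0.01010.
Darcy flux q = K · i = 19.20 × 0.01010 = 0.1939 m/day.
Seepage velocity v = q / n_e = 0.1939 / 0.28 = 0.6924 m/day.
Travel time t = L / v = 2240 / 0.6924 = 3235 days = 8.857 years.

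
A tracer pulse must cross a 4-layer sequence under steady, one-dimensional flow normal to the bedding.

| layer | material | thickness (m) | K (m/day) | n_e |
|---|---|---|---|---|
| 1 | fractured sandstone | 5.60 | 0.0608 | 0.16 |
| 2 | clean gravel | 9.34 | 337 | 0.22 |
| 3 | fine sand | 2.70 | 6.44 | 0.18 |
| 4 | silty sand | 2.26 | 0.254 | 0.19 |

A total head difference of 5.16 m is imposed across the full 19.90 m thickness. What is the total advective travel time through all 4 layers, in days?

76.0

With flow normal to the layers, continuity requires the same specific discharge q through every layer.
Σ(b_i/K_i) = 5.60/0.0608 + 9.34/337 + 2.70/6.44 + 2.26/0.254 = 101.4 d.
q = Δh / Σ(b_i/K_i) = 5.16 / 101.4 = 0.05086 m/day.
In each layer the seepage velocity is v_i = q/n_i, so the layer transit time is t_i = b_i·n_i / q:
  layer 1 (fractured sandstone): t_1 = 5.60 × 0.16 / 0.05086 = 17.62 d
  layer 2 (clean gravel): t_2 = 9.34 × 0.22 / 0.05086 = 40.40 d
  layer 3 (fine sand): t_3 = 2.70 × 0.18 / 0.05086 = 9.555 d
  layer 4 (silty sand): t_4 = 2.26 × 0.19 / 0.05086 = 8.442 d
Total t = Σ t_i = 76.01 days.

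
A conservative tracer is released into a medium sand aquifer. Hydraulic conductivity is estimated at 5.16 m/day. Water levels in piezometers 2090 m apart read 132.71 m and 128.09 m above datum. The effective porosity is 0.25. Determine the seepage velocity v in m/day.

0.0456

Hydraulic gradient i = (132.71 − 128.09) / 2090 = 4.62 / 2090 = 0.002211.
Darcy flux q = K · i = 5.160 × 0.002211 = 0.01141 m/day.
Seepage velocity v = q / n_e = 0.01141 / 0.25 = 0.04563 m/day.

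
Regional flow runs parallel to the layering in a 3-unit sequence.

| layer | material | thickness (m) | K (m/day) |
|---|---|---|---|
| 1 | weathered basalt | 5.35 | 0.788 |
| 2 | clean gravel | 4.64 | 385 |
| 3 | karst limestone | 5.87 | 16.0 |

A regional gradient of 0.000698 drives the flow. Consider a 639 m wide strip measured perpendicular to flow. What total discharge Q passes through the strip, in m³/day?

Flow is parallel to layering, so each bed carries its own Darcy discharge and the transmissivities add.
Σ(K_i·b_i) = 0.788×5.35 + 385×4.64 + 16.0×5.87 = 1885 m²/day.
Hydraulic gradient i = 0.000698.
Q = Σ(K_i·b_i) · W · i = 1885 × 639 × 0.0006980 = 840.5 m³/day.

841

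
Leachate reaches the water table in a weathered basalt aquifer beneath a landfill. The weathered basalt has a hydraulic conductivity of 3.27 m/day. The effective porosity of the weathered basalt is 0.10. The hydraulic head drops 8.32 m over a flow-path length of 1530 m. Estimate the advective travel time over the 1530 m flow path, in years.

23.6

Hydraulic gradient i = Δh / L = 8.32 / 1530 = 0.005438.
Darcy flux q = K · i = 3.270 × 0.005438 = 0.01778 m/day.
Seepage velocity v = q / n_e = 0.01778 / 0.10 = 0.1778 m/day.
Travel time t = L / v = 1530 / 0.1778 = 8604 days = 23.56 years.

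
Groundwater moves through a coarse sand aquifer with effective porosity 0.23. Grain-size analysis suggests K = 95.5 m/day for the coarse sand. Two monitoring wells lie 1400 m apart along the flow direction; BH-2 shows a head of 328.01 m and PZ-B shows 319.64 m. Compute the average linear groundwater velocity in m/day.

Hydraulic gradient i = (328.01 − 319.64) / 1400 = 8.37 / 1400 = 0.005979.
Darcy flux q = K · i = 95.50 × 0.005979 = 0.5710 m/day.
Seepage velocity v = q / n_e = 0.5710 / 0.23 = 2.482 m/day.

2.48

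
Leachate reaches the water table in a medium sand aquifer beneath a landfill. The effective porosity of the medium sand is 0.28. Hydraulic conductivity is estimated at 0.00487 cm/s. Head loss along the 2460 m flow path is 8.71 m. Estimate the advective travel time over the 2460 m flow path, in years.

127

Convert K: 0.00487 cm/s × 864 = 4.208 m/day.
Hydraulic gradient i = Δh / L = 8.71 / 2460 = 0.003541.
Darcy flux q = K · i = 4.208 × 0.003541 = 0.01490 m/day.
Seepage velocity v = q / n_e = 0.01490 / 0.28 = 0.05321 m/day.
Travel time t = L / v = 2460 / 0.05321 = 46235 days = 126.6 years.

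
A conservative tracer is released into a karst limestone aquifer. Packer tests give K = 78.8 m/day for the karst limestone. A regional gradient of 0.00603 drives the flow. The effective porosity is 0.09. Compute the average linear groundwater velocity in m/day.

Hydraulic gradient i = 0.00603.
Darcy flux q = K · i = 78.80 × 0.006030 = 0.4752 m/day.
Seepage velocity v = q / n_e = 0.4752 / 0.09 = 5.280 m/day.

5.28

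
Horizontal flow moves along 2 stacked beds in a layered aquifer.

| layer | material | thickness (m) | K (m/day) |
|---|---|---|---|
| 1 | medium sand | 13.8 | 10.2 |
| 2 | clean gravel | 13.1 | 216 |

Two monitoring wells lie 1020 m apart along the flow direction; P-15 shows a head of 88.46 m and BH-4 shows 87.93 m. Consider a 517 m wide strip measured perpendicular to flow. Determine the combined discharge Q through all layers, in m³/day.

Flow is parallel to layering, so each bed carries its own Darcy discharge and the transmissivities add.
Σ(K_i·b_i) = 10.2×13.8 + 216×13.1 = 2970 m²/day.
Hydraulic gradient i = (88.46 − 87.93) / 1020 = 0.53 / 1020 = 0.0005196.
Q = Σ(K_i·b_i) · W · i = 2970 × 517 × 0.0005196 = 797.9 m³/day.

798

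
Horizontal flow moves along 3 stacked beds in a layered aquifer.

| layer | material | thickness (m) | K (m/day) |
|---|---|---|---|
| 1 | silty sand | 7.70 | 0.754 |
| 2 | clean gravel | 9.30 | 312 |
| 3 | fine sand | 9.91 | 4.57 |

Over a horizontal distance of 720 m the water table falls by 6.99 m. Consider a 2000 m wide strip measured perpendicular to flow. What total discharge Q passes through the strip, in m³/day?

Flow is parallel to layering, so each bed carries its own Darcy discharge and the transmissivities add.
Σ(K_i·b_i) = 0.754×7.70 + 312×9.30 + 4.57×9.91 = 2953 m²/day.
Hydraulic gradient i = Δh / L = 6.99 / 720 = 0.009708.
Q = Σ(K_i·b_i) · W · i = 2953 × 2000 × 0.009708 = 57331 m³/day.

57300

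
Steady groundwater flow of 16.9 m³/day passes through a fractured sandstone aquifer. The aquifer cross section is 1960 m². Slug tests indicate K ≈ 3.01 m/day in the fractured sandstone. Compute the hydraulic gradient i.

From Q = K·A·i, i = Q / (K·A) = 16.9 / (3.010 × 1960) = 0.002865.

0.00286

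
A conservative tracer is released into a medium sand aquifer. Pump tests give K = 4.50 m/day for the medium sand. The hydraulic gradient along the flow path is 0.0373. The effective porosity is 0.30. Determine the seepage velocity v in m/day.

Hydraulic gradient i = 0.0373.
Darcy flux q = K · i = 4.500 × 0.03730 = 0.1678 m/day.
Seepage velocity v = q / n_e = 0.1678 / 0.30 = 0.5595 m/day.

0.559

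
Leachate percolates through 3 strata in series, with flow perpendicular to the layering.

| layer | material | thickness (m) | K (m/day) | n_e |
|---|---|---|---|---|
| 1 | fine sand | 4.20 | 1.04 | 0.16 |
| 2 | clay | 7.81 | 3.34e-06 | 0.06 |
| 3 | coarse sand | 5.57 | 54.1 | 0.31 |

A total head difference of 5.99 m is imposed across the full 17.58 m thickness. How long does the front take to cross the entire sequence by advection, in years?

3060

With flow normal to the layers, continuity requires the same specific discharge q through every layer.
Σ(b_i/K_i) = 4.20/1.04 + 7.81/3.34e-06 + 5.57/54.1 = 2.338e+06 d.
q = Δh / Σ(b_i/K_i) = 5.99 / 2.338e+06 = 2.562e-06 m/day.
In each layer the seepage velocity is v_i = q/n_i, so the layer transit time is t_i = b_i·n_i / q:
  layer 1 (fine sand): t_1 = 4.20 × 0.16 / 2.562e-06 = 2.623e+05 d
  layer 2 (clay): t_2 = 7.81 × 0.06 / 2.562e-06 = 1.829e+05 d
  layer 3 (coarse sand): t_3 = 5.57 × 0.31 / 2.562e-06 = 6.741e+05 d
Total t = Σ t_i = 1.119e+06 days = 3065 years.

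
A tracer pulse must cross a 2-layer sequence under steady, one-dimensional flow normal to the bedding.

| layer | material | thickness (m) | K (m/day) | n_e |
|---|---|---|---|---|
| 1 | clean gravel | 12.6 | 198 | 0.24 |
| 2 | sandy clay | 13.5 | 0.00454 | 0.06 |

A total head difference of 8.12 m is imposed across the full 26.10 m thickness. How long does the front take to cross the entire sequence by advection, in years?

With flow normal to the layers, continuity requires the same specific discharge q through every layer.
Σ(b_i/K_i) = 12.6/198 + 13.5/0.00454 = 2974 d.
q = Δh / Σ(b_i/K_i) = 8.12 / 2974 = 0.002731 m/day.
In each layer the seepage velocity is v_i = q/n_i, so the layer transit time is t_i = b_i·n_i / q:
  layer 1 (clean gravel): t_1 = 12.6 × 0.24 / 0.002731 = 1107 d
  layer 2 (sandy clay): t_2 = 13.5 × 0.06 / 0.002731 = 296.6 d
Total t = Σ t_i = 1404 days = 3.844 years.

3.84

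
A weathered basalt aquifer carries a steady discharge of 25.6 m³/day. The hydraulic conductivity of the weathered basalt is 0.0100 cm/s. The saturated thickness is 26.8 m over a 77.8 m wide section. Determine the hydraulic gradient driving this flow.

Convert K: 0.0100 cm/s × 864 = 8.640 m/day.
Cross-sectional area A = 77.8 × 26.8 = 2085 m².
From Q = K·A·i, i = Q / (K·A) = 25.6 / (8.640 × 2085) = 0.001421.

0.00142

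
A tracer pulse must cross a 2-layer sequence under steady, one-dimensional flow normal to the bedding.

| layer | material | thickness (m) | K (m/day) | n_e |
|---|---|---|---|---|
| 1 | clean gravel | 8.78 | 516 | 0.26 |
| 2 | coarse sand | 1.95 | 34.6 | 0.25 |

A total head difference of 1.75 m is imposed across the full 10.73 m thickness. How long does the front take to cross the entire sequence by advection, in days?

With flow normal to the layers, continuity requires the same specific discharge q through every layer.
Σ(b_i/K_i) = 8.78/516 + 1.95/34.6 = 0.07337 d.
q = Δh / Σ(b_i/K_i) = 1.75 / 0.07337 = 23.85 m/day.
In each layer the seepage velocity is v_i = q/n_i, so the layer transit time is t_i = b_i·n_i / q:
  layer 1 (clean gravel): t_1 = 8.78 × 0.26 / 23.85 = 0.09571 d
  layer 2 (coarse sand): t_2 = 1.95 × 0.25 / 23.85 = 0.02044 d
Total t = Σ t_i = 0.1162 days.

0.116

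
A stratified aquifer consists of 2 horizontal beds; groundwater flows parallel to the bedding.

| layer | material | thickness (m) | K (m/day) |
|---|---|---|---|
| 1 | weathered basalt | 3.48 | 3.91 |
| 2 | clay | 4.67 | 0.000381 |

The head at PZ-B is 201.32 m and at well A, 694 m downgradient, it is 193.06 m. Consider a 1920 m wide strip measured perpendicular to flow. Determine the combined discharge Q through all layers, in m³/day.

311

Flow is parallel to layering, so each bed carries its own Darcy discharge and the transmissivities add.
Σ(K_i·b_i) = 3.91×3.48 + 0.000381×4.67 = 13.61 m²/day.
Hydraulic gradient i = (201.32 − 193.06) / 694 = 8.26 / 694 = 0.01190.
Q = Σ(K_i·b_i) · W · i = 13.61 × 1920 × 0.01190 = 311.0 m³/day.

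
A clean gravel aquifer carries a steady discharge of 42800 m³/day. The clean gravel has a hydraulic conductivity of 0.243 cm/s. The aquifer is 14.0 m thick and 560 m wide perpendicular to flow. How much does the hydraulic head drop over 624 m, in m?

Convert K: 0.243 cm/s × 864 = 210.0 m/day.
Cross-sectional area A = 560 × 14.0 = 7840 m².
From Q = K·A·i, i = Q / (K·A) = 42800 / (210.0 × 7840) = 0.02600.
Head loss Δh = i · L = 0.02600 × 624 = 16.23 m.

16.2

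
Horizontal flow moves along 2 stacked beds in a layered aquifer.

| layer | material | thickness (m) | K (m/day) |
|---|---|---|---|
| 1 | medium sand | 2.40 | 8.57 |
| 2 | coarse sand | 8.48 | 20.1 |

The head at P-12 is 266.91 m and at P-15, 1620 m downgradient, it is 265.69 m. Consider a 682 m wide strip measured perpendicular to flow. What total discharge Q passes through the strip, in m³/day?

98.1

Flow is parallel to layering, so each bed carries its own Darcy discharge and the transmissivities add.
Σ(K_i·b_i) = 8.57×2.40 + 20.1×8.48 = 191.0 m²/day.
Hydraulic gradient i = (266.91 − 265.69) / 1620 = 1.22 / 1620 = 0.0007531.
Q = Σ(K_i·b_i) · W · i = 191.0 × 682 × 0.0007531 = 98.11 m³/day.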